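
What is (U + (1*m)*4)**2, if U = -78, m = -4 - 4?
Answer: 12100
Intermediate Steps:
m = -8
(U + (1*m)*4)**2 = (-78 + (1*(-8))*4)**2 = (-78 - 8*4)**2 = (-78 - 32)**2 = (-110)**2 = 12100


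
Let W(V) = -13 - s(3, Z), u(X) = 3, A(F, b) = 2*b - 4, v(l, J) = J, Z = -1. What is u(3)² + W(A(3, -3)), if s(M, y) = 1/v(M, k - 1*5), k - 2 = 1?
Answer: -7/2 ≈ -3.5000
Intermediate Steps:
k = 3 (k = 2 + 1 = 3)
A(F, b) = -4 + 2*b
s(M, y) = -½ (s(M, y) = 1/(3 - 1*5) = 1/(3 - 5) = 1/(-2) = -½)
W(V) = -25/2 (W(V) = -13 - 1*(-½) = -13 + ½ = -25/2)
u(3)² + W(A(3, -3)) = 3² - 25/2 = 9 - 25/2 = -7/2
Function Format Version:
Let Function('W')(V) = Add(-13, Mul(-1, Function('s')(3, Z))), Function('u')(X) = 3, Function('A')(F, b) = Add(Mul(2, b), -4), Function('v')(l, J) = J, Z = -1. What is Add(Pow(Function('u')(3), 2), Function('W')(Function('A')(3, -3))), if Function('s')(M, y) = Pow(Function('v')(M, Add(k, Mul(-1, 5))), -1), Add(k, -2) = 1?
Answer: Rational(-7, 2) ≈ -3.5000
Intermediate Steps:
k = 3 (k = Add(2, 1) = 3)
Function('A')(F, b) = Add(-4, Mul(2, b))
Function('s')(M, y) = Rational(-1, 2) (Function('s')(M, y) = Pow(Add(3, Mul(-1, 5)), -1) = Pow(Add(3, -5), -1) = Pow(-2, -1) = Rational(-1, 2))
Function('W')(V) = Rational(-25, 2) (Function('W')(V) = Add(-13, Mul(-1, Rational(-1, 2))) = Add(-13, Rational(1, 2)) = Rational(-25, 2))
Add(Pow(Function('u')(3), 2), Function('W')(Function('A')(3, -3))) = Add(Pow(3, 2), Rational(-25, 2)) = Add(9, Rational(-25, 2)) = Rational(-7, 2)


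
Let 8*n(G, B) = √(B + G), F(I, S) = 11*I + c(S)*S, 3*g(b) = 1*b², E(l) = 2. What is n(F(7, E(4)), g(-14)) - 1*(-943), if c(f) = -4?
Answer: 943 + √1209/24 ≈ 944.45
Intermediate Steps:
g(b) = b²/3 (g(b) = (1*b²)/3 = b²/3)
F(I, S) = -4*S + 11*I (F(I, S) = 11*I - 4*S = -4*S + 11*I)
n(G, B) = √(B + G)/8
n(F(7, E(4)), g(-14)) - 1*(-943) = √((⅓)*(-14)² + (-4*2 + 11*7))/8 - 1*(-943) = √((⅓)*196 + (-8 + 77))/8 + 943 = √(196/3 + 69)/8 + 943 = √(403/3)/8 + 943 = (√1209/3)/8 + 943 = √1209/24 + 943 = 943 + √1209/24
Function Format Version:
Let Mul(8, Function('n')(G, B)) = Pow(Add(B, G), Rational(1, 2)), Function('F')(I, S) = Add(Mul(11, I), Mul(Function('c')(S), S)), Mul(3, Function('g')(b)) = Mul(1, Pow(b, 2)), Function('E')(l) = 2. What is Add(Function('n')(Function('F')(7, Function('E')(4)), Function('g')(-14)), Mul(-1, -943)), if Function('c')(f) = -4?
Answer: Add(943, Mul(Rational(1, 24), Pow(1209, Rational(1, 2)))) ≈ 944.45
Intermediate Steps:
Function('g')(b) = Mul(Rational(1, 3), Pow(b, 2)) (Function('g')(b) = Mul(Rational(1, 3), Mul(1, Pow(b, 2))) = Mul(Rational(1, 3), Pow(b, 2)))
Function('F')(I, S) = Add(Mul(-4, S), Mul(11, I)) (Function('F')(I, S) = Add(Mul(11, I), Mul(-4, S)) = Add(Mul(-4, S), Mul(11, I)))
Function('n')(G, B) = Mul(Rational(1, 8), Pow(Add(B, G), Rational(1, 2)))
Add(Function('n')(Function('F')(7, Function('E')(4)), Function('g')(-14)), Mul(-1, -943)) = Add(Mul(Rational(1, 8), Pow(Add(Mul(Rational(1, 3), Pow(-14, 2)), Add(Mul(-4, 2), Mul(11, 7))), Rational(1, 2))), Mul(-1, -943)) = Add(Mul(Rational(1, 8), Pow(Add(Mul(Rational(1, 3), 196), Add(-8, 77)), Rational(1, 2))), 943) = Add(Mul(Rational(1, 8), Pow(Add(Rational(196, 3), 69), Rational(1, 2))), 943) = Add(Mul(Rational(1, 8), Pow(Rational(403, 3), Rational(1, 2))), 943) = Add(Mul(Rational(1, 8), Mul(Rational(1, 3), Pow(1209, Rational(1, 2)))), 943) = Add(Mul(Rational(1, 24), Pow(1209, Rational(1, 2))), 943) = Add(943, Mul(Rational(1, 24), Pow(1209, Rational(1, 2))))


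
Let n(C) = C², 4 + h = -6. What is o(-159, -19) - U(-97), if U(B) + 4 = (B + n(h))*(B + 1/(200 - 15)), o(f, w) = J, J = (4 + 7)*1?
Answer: 56607/185 ≈ 305.98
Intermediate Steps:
h = -10 (h = -4 - 6 = -10)
J = 11 (J = 11*1 = 11)
o(f, w) = 11
U(B) = -4 + (100 + B)*(1/185 + B) (U(B) = -4 + (B + (-10)²)*(B + 1/(200 - 15)) = -4 + (B + 100)*(B + 1/185) = -4 + (100 + B)*(B + 1/185) = -4 + (100 + B)*(1/185 + B))
o(-159, -19) - U(-97) = 11 - (-128/37 + (-97)² + (18501/185)*(-97)) = 11 - (-128/37 + 9409 - 1794597/185) = 11 - 1*(-54572/185) = 11 + 54572/185 = 56607/185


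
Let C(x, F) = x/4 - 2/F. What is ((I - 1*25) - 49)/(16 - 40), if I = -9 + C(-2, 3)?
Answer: 505/144 ≈ 3.5069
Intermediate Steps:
C(x, F) = -2/F + x/4 (C(x, F) = x*(¼) - 2/F = x/4 - 2/F = -2/F + x/4)
I = -61/6 (I = -9 + (-2/3 + (¼)*(-2)) = -9 + (-2*⅓ - ½) = -9 + (-⅔ - ½) = -9 - 7/6 = -61/6 ≈ -10.167)
((I - 1*25) - 49)/(16 - 40) = ((-61/6 - 1*25) - 49)/(16 - 40) = ((-61/6 - 25) - 49)/(-24) = (-211/6 - 49)*(-1/24) = -505/6*(-1/24) = 505/144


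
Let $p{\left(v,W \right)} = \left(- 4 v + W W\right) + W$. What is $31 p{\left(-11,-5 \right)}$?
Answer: $1984$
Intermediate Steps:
$p{\left(v,W \right)} = W + W^{2} - 4 v$ ($p{\left(v,W \right)} = \left(- 4 v + W^{2}\right) + W = \left(W^{2} - 4 v\right) + W = W + W^{2} - 4 v$)
$31 p{\left(-11,-5 \right)} = 31 \left(-5 + \left(-5\right)^{2} - -44\right) = 31 \left(-5 + 25 + 44\right) = 31 \cdot 64 = 1984$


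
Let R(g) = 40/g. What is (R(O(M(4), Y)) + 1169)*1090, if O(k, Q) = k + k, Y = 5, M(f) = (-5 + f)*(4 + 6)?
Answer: 1272030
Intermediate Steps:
M(f) = -50 + 10*f (M(f) = (-5 + f)*10 = -50 + 10*f)
O(k, Q) = 2*k
(R(O(M(4), Y)) + 1169)*1090 = (40/((2*(-50 + 10*4))) + 1169)*1090 = (40/((2*(-50 + 40))) + 1169)*1090 = (40/((2*(-10))) + 1169)*1090 = (40/(-20) + 1169)*1090 = (40*(-1/20) + 1169)*1090 = (-2 + 1169)*1090 = 1167*1090 = 1272030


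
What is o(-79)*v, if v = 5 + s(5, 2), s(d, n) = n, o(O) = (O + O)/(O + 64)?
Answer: 1106/15 ≈ 73.733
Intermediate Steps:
o(O) = 2*O/(64 + O) (o(O) = (2*O)/(64 + O) = 2*O/(64 + O))
v = 7 (v = 5 + 2 = 7)
o(-79)*v = (2*(-79)/(64 - 79))*7 = (2*(-79)/(-15))*7 = (2*(-79)*(-1/15))*7 = (158/15)*7 = 1106/15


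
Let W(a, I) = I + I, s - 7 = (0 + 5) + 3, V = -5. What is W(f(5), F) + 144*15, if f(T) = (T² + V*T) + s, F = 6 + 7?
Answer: 2186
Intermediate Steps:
s = 15 (s = 7 + ((0 + 5) + 3) = 7 + (5 + 3) = 7 + 8 = 15)
F = 13
f(T) = 15 + T² - 5*T (f(T) = (T² - 5*T) + 15 = 15 + T² - 5*T)
W(a, I) = 2*I
W(f(5), F) + 144*15 = 2*13 + 144*15 = 26 + 2160 = 2186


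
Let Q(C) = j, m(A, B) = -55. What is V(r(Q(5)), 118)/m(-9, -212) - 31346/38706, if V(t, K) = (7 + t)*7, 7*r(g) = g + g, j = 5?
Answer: -2003842/1064415 ≈ -1.8826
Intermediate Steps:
Q(C) = 5
r(g) = 2*g/7 (r(g) = (g + g)/7 = (2*g)/7 = 2*g/7)
V(t, K) = 49 + 7*t
V(r(Q(5)), 118)/m(-9, -212) - 31346/38706 = (49 + 7*((2/7)*5))/(-55) - 31346/38706 = (49 + 7*(10/7))*(-1/55) - 31346*1/38706 = (49 + 10)*(-1/55) - 15673/19353 = 59*(-1/55) - 15673/19353 = -59/55 - 15673/19353 = -2003842/1064415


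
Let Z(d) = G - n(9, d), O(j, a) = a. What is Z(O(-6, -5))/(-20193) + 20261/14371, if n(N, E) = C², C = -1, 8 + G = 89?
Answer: 407980693/290193603 ≈ 1.4059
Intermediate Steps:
G = 81 (G = -8 + 89 = 81)
n(N, E) = 1 (n(N, E) = (-1)² = 1)
Z(d) = 80 (Z(d) = 81 - 1*1 = 81 - 1 = 80)
Z(O(-6, -5))/(-20193) + 20261/14371 = 80/(-20193) + 20261/14371 = 80*(-1/20193) + 20261*(1/14371) = -80/20193 + 20261/14371 = 407980693/290193603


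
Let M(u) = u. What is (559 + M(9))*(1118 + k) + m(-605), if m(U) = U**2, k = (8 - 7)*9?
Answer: 1006161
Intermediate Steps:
k = 9 (k = 1*9 = 9)
(559 + M(9))*(1118 + k) + m(-605) = (559 + 9)*(1118 + 9) + (-605)**2 = 568*1127 + 366025 = 640136 + 366025 = 1006161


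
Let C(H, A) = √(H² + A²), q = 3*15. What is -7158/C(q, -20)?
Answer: -7158*√97/485 ≈ -145.36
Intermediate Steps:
q = 45
C(H, A) = √(A² + H²)
-7158/C(q, -20) = -7158/√((-20)² + 45²) = -7158/√(400 + 2025) = -7158*√97/485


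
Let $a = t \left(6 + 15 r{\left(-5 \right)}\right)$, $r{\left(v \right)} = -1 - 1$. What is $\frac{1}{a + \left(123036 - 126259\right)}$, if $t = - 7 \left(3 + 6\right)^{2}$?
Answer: $\frac{1}{10385} \approx 9.6293 \cdot 10^{-5}$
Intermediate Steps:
$r{\left(v \right)} = -2$
$t = -567$ ($t = - 7 \cdot 9^{2} = \left(-7\right) 81 = -567$)
$a = 13608$ ($a = - 567 \left(6 + 15 \left(-2\right)\right) = - 567 \left(6 - 30\right) = \left(-567\right) \left(-24\right) = 13608$)
$\frac{1}{a + \left(123036 - 126259\right)} = \frac{1}{13608 + \left(123036 - 126259\right)} = \frac{1}{13608 - 3223} = \frac{1}{10385}$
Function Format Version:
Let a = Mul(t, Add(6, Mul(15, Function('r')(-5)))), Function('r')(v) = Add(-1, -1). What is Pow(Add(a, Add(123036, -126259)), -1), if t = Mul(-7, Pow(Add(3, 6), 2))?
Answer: Rational(1, 10385) ≈ 9.6293e-5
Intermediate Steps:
Function('r')(v) = -2
t = -567 (t = Mul(-7, Pow(9, 2)) = Mul(-7, 81) = -567)
a = 13608 (a = Mul(-567, Add(6, Mul(15, -2))) = Mul(-567, Add(6, -30)) = Mul(-567, -24) = 13608)
Pow(Add(a, Add(123036, -126259)), -1) = Pow(Add(13608, Add(123036, -126259)), -1) = Pow(Add(13608, -3223), -1) = Pow(10385, -1) = Rational(1, 10385)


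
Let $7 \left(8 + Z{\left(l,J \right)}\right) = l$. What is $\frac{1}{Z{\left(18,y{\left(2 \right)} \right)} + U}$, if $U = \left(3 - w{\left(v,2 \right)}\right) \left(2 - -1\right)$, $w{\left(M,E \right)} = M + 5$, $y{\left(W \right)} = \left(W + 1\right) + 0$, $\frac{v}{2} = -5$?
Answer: $\frac{7}{130} \approx 0.053846$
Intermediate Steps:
$v = -10$ ($v = 2 \left(-5\right) = -10$)
$y{\left(W \right)} = 1 + W$ ($y{\left(W \right)} = \left(1 + W\right) + 0 = 1 + W$)
$Z{\left(l,J \right)} = -8 + \frac{l}{7}$
$w{\left(M,E \right)} = 5 + M$
$U = 24$ ($U = \left(3 - \left(5 - 10\right)\right) \left(2 - -1\right) = \left(3 - -5\right) \left(2 + 1\right) = \left(3 + 5\right) 3 = 8 \cdot 3 = 24$)
$\frac{1}{Z{\left(18,y{\left(2 \right)} \right)} + U} = \frac{1}{\left(-8 + \frac{1}{7} \cdot 18\right) + 24} = \frac{1}{\left(-8 + \frac{18}{7}\right) + 24} = \frac{1}{- \frac{38}{7} + 24} = \frac{1}{\frac{130}{7}} = \frac{7}{130}$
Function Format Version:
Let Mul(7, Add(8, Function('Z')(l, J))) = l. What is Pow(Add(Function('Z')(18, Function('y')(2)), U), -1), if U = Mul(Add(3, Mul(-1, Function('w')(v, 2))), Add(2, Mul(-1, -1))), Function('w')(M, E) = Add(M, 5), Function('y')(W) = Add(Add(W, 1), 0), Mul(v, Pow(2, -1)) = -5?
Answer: Rational(7, 130) ≈ 0.053846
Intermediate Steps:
v = -10 (v = Mul(2, -5) = -10)
Function('y')(W) = Add(1, W) (Function('y')(W) = Add(Add(1, W), 0) = Add(1, W))
Function('Z')(l, J) = Add(-8, Mul(Rational(1, 7), l))
Function('w')(M, E) = Add(5, M)
U = 24 (U = Mul(Add(3, Mul(-1, Add(5, -10))), Add(2, Mul(-1, -1))) = Mul(Add(3, Mul(-1, -5)), Add(2, 1)) = Mul(Add(3, 5), 3) = Mul(8, 3) = 24)
Pow(Add(Function('Z')(18, Function('y')(2)), U), -1) = Pow(Add(Add(-8, Mul(Rational(1, 7), 18)), 24), -1) = Pow(Add(Add(-8, Rational(18, 7)), 24), -1) = Pow(Add(Rational(-38, 7), 24), -1) = Pow(Rational(130, 7), -1) = Rational(7, 130)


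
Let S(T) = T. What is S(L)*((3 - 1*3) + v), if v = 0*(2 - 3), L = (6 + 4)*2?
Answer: 0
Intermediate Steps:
L = 20 (L = 10*2 = 20)
v = 0 (v = 0*(-1) = 0)
S(L)*((3 - 1*3) + v) = 20*((3 - 1*3) + 0) = 20*((3 - 3) + 0) = 20*(0 + 0) = 20*0 = 0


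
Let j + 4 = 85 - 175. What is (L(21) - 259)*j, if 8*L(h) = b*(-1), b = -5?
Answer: 97149/4 ≈ 24287.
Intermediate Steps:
j = -94 (j = -4 + (85 - 175) = -4 - 90 = -94)
L(h) = 5/8 (L(h) = (-5*(-1))/8 = (1/8)*5 = 5/8)
(L(21) - 259)*j = (5/8 - 259)*(-94) = -2067/8*(-94) = 97149/4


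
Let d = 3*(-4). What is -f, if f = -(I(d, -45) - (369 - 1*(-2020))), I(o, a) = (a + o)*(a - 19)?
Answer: 1259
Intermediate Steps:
d = -12
I(o, a) = (-19 + a)*(a + o) (I(o, a) = (a + o)*(-19 + a) = (-19 + a)*(a + o))
f = -1259 (f = -(((-45)² - 19*(-45) - 19*(-12) - 45*(-12)) - (369 - 1*(-2020))) = -((2025 + 855 + 228 + 540) - (369 + 2020)) = -(3648 - 1*2389) = -(3648 - 2389) = -1*1259 = -1259)
-f = -1*(-1259) = 1259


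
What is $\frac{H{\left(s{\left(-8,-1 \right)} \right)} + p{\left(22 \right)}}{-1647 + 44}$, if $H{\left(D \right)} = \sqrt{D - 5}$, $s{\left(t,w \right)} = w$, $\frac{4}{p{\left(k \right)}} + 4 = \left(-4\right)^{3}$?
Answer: $\frac{1}{27251} - \frac{i \sqrt{6}}{1603} \approx 3.6696 \cdot 10^{-5} - 0.0015281 i$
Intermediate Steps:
$p{\left(k \right)} = - \frac{1}{17}$ ($p{\left(k \right)} = \frac{4}{-4 + \left(-4\right)^{3}} = \frac{4}{-4 - 64} = \frac{4}{-68} = 4 \left(- \frac{1}{68}\right) = - \frac{1}{17}$)
$H{\left(D \right)} = \sqrt{-5 + D}$
$\frac{H{\left(s{\left(-8,-1 \right)} \right)} + p{\left(22 \right)}}{-1647 + 44} = \frac{\sqrt{-5 - 1} - \frac{1}{17}}{-1647 + 44} = \frac{\sqrt{-6} - \frac{1}{17}}{-1603} = \left(i \sqrt{6} - \frac{1}{17}\right) \left(- \frac{1}{1603}\right) = \left(- \frac{1}{17} + i \sqrt{6}\right) \left(- \frac{1}{1603}\right) = \frac{1}{27251} - \frac{i \sqrt{6}}{1603}$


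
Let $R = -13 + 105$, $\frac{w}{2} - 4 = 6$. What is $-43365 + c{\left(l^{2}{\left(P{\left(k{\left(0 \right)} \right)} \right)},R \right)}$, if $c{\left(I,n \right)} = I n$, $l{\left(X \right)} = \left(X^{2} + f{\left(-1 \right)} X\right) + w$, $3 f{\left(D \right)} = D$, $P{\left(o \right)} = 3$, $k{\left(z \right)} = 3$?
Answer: $28763$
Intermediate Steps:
$w = 20$ ($w = 8 + 2 \cdot 6 = 8 + 12 = 20$)
$f{\left(D \right)} = \frac{D}{3}$
$l{\left(X \right)} = 20 + X^{2} - \frac{X}{3}$ ($l{\left(X \right)} = \left(X^{2} + \frac{1}{3} \left(-1\right) X\right) + 20 = \left(X^{2} - \frac{X}{3}\right) + 20 = 20 + X^{2} - \frac{X}{3}$)
$R = 92$
$-43365 + c{\left(l^{2}{\left(P{\left(k{\left(0 \right)} \right)} \right)},R \right)} = -43365 + \left(20 + 3^{2} - 1\right)^{2} \cdot 92 = -43365 + \left(20 + 9 - 1\right)^{2} \cdot 92 = -43365 + 28^{2} \cdot 92 = -43365 + 784 \cdot 92 = -43365 + 72128 = 28763$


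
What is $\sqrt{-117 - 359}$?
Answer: $2 i \sqrt{119} \approx 21.817 i$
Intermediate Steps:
$\sqrt{-117 - 359} = \sqrt{-476} = 2 i \sqrt{119}$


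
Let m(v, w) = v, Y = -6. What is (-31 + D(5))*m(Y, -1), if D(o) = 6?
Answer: 150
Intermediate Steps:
(-31 + D(5))*m(Y, -1) = (-31 + 6)*(-6) = -25*(-6) = 150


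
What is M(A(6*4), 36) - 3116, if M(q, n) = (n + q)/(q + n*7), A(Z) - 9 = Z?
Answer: -295997/95 ≈ -3115.8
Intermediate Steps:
A(Z) = 9 + Z
M(q, n) = (n + q)/(q + 7*n)
M(A(6*4), 36) - 3116 = (36 + (9 + 6*4))/((9 + 6*4) + 7*36) - 3116 = (36 + (9 + 24))/((9 + 24) + 252) - 3116 = (36 + 33)/(33 + 252) - 3116 = 69/285 - 3116 = (1/285)*69 - 3116 = 23/95 - 3116 = -295997/95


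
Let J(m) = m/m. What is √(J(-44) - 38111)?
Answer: I*√38110 ≈ 195.22*I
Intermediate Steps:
J(m) = 1
√(J(-44) - 38111) = √(1 - 38111) = √(-38110) = I*√38110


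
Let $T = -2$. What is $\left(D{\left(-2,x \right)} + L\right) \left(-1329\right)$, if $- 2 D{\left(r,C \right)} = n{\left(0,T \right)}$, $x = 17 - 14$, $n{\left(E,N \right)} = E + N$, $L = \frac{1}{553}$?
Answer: $- \frac{736266}{553} \approx -1331.4$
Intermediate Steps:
$L = \frac{1}{553} \approx 0.0018083$
$x = 3$ ($x = 17 - 14 = 3$)
$D{\left(r,C \right)} = 1$ ($D{\left(r,C \right)} = - \frac{0 - 2}{2} = \left(- \frac{1}{2}\right) \left(-2\right) = 1$)
$\left(D{\left(-2,x \right)} + L\right) \left(-1329\right) = \left(1 + \frac{1}{553}\right) \left(-1329\right) = \frac{554}{553} \left(-1329\right) = - \frac{736266}{553}$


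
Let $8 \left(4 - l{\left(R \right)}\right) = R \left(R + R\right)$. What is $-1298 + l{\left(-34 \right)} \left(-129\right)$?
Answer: $35467$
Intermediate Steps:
$l{\left(R \right)} = 4 - \frac{R^{2}}{4}$ ($l{\left(R \right)} = 4 - \frac{R \left(R + R\right)}{8} = 4 - \frac{R 2 R}{8} = 4 - \frac{2 R^{2}}{8} = 4 - \frac{R^{2}}{4}$)
$-1298 + l{\left(-34 \right)} \left(-129\right) = -1298 + \left(4 - \frac{\left(-34\right)^{2}}{4}\right) \left(-129\right) = -1298 + \left(4 - 289\right) \left(-129\right) = -1298 - -36765 = -1298 + 36765 = 35467$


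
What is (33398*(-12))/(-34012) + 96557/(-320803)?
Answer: 31321511611/2727787909 ≈ 11.482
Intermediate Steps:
(33398*(-12))/(-34012) + 96557/(-320803) = -400776*(-1/34012) + 96557*(-1/320803) = 100194/8503 - 96557/320803 = 31321511611/2727787909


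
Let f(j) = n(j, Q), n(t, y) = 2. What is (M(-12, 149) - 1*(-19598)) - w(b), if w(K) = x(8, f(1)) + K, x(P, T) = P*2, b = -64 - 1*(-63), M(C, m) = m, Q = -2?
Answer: 19732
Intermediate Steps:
f(j) = 2
b = -1 (b = -64 + 63 = -1)
x(P, T) = 2*P
w(K) = 16 + K (w(K) = 2*8 + K = 16 + K)
(M(-12, 149) - 1*(-19598)) - w(b) = (149 - 1*(-19598)) - (16 - 1) = (149 + 19598) - 1*15 = 19747 - 15 = 19732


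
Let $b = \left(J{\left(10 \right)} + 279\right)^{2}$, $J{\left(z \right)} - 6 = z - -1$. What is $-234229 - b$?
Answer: $-321845$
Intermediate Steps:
$J{\left(z \right)} = 7 + z$ ($J{\left(z \right)} = 6 + \left(z - -1\right) = 6 + \left(z + 1\right) = 6 + \left(1 + z\right) = 7 + z$)
$b = 87616$ ($b = \left(\left(7 + 10\right) + 279\right)^{2} = \left(17 + 279\right)^{2} = 296^{2} = 87616$)
$-234229 - b = -234229 - 87616 = -321845$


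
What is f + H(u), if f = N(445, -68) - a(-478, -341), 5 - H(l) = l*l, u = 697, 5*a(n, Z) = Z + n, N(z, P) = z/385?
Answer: -186971032/385 ≈ -4.8564e+5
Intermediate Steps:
N(z, P) = z/385 (N(z, P) = z*(1/385) = z/385)
a(n, Z) = Z/5 + n/5 (a(n, Z) = (Z + n)/5 = Z/5 + n/5)
H(l) = 5 - l**2 (H(l) = 5 - l*l = 5 - l**2)
f = 63508/385 (f = (1/385)*445 - ((1/5)*(-341) + (1/5)*(-478)) = 89/77 - (-341/5 - 478/5) = 89/77 - 1*(-819/5) = 89/77 + 819/5 = 63508/385 ≈ 164.96)
f + H(u) = 63508/385 + (5 - 1*697**2) = 63508/385 + (5 - 1*485809) = 63508/385 + (5 - 485809) = 63508/385 - 485804 = -186971032/385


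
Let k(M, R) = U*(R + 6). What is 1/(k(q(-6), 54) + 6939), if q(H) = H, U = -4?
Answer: 1/6699 ≈ 0.00014928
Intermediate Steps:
k(M, R) = -24 - 4*R (k(M, R) = -4*(R + 6) = -4*(6 + R) = -24 - 4*R)
1/(k(q(-6), 54) + 6939) = 1/((-24 - 4*54) + 6939) = 1/((-24 - 216) + 6939) = 1/(-240 + 6939) = 1/6699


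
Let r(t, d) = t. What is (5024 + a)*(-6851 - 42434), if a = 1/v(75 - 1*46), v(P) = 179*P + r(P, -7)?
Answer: -258502594817/1044 ≈ -2.4761e+8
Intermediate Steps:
v(P) = 180*P (v(P) = 179*P + P = 180*P)
a = 1/5220 (a = 1/(180*(75 - 1*46)) = 1/(180*(75 - 46)) = 1/(180*29) = 1/5220 ≈ 0.00019157)
(5024 + a)*(-6851 - 42434) = (5024 + 1/5220)*(-6851 - 42434) = (26225281/5220)*(-49285) = -258502594817/1044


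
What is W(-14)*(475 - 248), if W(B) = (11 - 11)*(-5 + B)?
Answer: 0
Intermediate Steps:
W(B) = 0 (W(B) = 0*(-5 + B) = 0)
W(-14)*(475 - 248) = 0*(475 - 248) = 0*227 = 0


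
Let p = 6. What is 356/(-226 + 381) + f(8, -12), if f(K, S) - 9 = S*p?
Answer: -9409/155 ≈ -60.703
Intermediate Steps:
f(K, S) = 9 + 6*S (f(K, S) = 9 + S*6 = 9 + 6*S)
356/(-226 + 381) + f(8, -12) = 356/(-226 + 381) + (9 + 6*(-12)) = 356/155 + (9 - 72) = (1/155)*356 - 63 = 356/155 - 63 = -9409/155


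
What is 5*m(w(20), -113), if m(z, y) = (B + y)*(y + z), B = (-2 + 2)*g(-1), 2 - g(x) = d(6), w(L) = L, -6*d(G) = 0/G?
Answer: 52545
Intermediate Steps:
d(G) = 0 (d(G) = -0/G = -⅙*0 = 0)
g(x) = 2 (g(x) = 2 - 1*0 = 2 + 0 = 2)
B = 0 (B = (-2 + 2)*2 = 0*2 = 0)
m(z, y) = y*(y + z) (m(z, y) = (0 + y)*(y + z) = y*(y + z))
5*m(w(20), -113) = 5*(-113*(-113 + 20)) = 5*(-113*(-93)) = 5*10509 = 52545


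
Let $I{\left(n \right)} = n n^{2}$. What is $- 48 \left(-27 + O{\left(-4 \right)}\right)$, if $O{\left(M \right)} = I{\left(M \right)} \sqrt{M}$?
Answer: $1296 + 6144 i \approx 1296.0 + 6144.0 i$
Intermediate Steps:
$I{\left(n \right)} = n^{3}$
$O{\left(M \right)} = M^{\frac{7}{2}}$ ($O{\left(M \right)} = M^{3} \sqrt{M} = M^{\frac{7}{2}}$)
$- 48 \left(-27 + O{\left(-4 \right)}\right) = - 48 \left(-27 + \left(-4\right)^{\frac{7}{2}}\right) = - 48 \left(-27 - 128 i\right) = 1296 + 6144 i$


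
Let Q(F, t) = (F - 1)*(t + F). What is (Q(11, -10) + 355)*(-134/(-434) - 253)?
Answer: -20014410/217 ≈ -92232.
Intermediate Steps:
Q(F, t) = (-1 + F)*(F + t)
(Q(11, -10) + 355)*(-134/(-434) - 253) = ((11² - 1*11 - 1*(-10) + 11*(-10)) + 355)*(-134/(-434) - 253) = ((121 - 11 + 10 - 110) + 355)*(-134*(-1/434) - 253) = (10 + 355)*(67/217 - 253) = 365*(-54834/217) = -20014410/217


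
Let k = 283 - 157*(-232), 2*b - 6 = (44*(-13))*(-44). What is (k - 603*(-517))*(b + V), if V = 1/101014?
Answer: 221525765183151/50507 ≈ 4.3860e+9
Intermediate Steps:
V = 1/101014 ≈ 9.8996e-6
b = 12587 (b = 3 + ((44*(-13))*(-44))/2 = 3 + (-572*(-44))/2 = 3 + (1/2)*25168 = 3 + 12584 = 12587)
k = 36707 (k = 283 + 36424 = 36707)
(k - 603*(-517))*(b + V) = (36707 - 603*(-517))*(12587 + 1/101014) = (36707 + 311751)*(1271463219/101014) = 348458*(1271463219/101014) = 221525765183151/50507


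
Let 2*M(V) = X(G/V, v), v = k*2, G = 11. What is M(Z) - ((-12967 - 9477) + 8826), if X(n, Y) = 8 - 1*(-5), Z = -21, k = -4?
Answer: 27249/2 ≈ 13625.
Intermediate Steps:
v = -8 (v = -4*2 = -8)
X(n, Y) = 13 (X(n, Y) = 8 + 5 = 13)
M(V) = 13/2 (M(V) = (1/2)*13 = 13/2)
M(Z) - ((-12967 - 9477) + 8826) = 13/2 - ((-12967 - 9477) + 8826) = 13/2 - (-22444 + 8826) = 13/2 - 1*(-13618) = 13/2 + 13618 = 27249/2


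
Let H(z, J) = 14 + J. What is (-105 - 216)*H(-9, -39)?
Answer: 8025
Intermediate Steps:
(-105 - 216)*H(-9, -39) = (-105 - 216)*(14 - 39) = -321*(-25) = 8025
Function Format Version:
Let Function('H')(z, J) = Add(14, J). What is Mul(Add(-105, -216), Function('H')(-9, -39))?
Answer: 8025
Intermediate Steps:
Mul(Add(-105, -216), Function('H')(-9, -39)) = Mul(Add(-105, -216), Add(14, -39)) = Mul(-321, -25) = 8025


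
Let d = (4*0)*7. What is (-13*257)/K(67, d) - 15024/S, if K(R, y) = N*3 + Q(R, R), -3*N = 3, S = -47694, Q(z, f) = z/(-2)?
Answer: 53298010/580277 ≈ 91.849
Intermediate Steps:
Q(z, f) = -z/2 (Q(z, f) = z*(-½) = -z/2)
N = -1 (N = -⅓*3 = -1)
d = 0 (d = 0*7 = 0)
K(R, y) = -3 - R/2 (K(R, y) = -1*3 - R/2 = -3 - R/2)
(-13*257)/K(67, d) - 15024/S = (-13*257)/(-3 - ½*67) - 15024/(-47694) = -3341/(-3 - 67/2) - 15024*(-1/47694) = -3341/(-73/2) + 2504/7949 = -3341*(-2/73) + 2504/7949 = 6682/73 + 2504/7949 = 53298010/580277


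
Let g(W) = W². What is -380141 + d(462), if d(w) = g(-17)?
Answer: -379852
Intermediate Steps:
d(w) = 289 (d(w) = (-17)² = 289)
-380141 + d(462) = -380141 + 289 = -379852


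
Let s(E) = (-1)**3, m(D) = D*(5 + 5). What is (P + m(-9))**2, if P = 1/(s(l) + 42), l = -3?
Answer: 13608721/1681 ≈ 8095.6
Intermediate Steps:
m(D) = 10*D (m(D) = D*10 = 10*D)
s(E) = -1
P = 1/41 (P = 1/(-1 + 42) = 1/41 ≈ 0.024390)
(P + m(-9))**2 = (1/41 + 10*(-9))**2 = (1/41 - 90)**2 = (-3689/41)**2 = 13608721/1681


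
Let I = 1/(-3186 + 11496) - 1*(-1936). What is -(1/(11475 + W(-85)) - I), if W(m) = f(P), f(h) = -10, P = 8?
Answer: 36890151511/19054830 ≈ 1936.0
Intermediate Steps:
W(m) = -10
I = 16088161/8310 (I = 1/8310 + 1936 = 16088161/8310 ≈ 1936.0)
-(1/(11475 + W(-85)) - I) = -(1/(11475 - 10) - 1*16088161/8310) = -(1/11465 - 16088161/8310) = -1*(-36890151511/19054830) = 36890151511/19054830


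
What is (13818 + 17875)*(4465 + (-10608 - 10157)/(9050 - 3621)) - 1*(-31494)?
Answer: 767766566886/5429 ≈ 1.4142e+8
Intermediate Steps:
(13818 + 17875)*(4465 + (-10608 - 10157)/(9050 - 3621)) - 1*(-31494) = 31693*(4465 - 20765/5429) + 31494 = 31693*(24219720/5429) + 31494 = 767595585960/5429 + 31494 = 767766566886/5429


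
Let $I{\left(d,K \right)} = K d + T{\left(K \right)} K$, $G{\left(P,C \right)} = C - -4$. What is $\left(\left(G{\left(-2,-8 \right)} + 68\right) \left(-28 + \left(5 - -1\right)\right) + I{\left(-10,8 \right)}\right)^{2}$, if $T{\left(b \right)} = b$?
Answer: $2027776$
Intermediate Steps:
$G{\left(P,C \right)} = 4 + C$ ($G{\left(P,C \right)} = C + 4 = 4 + C$)
$I{\left(d,K \right)} = K^{2} + K d$ ($I{\left(d,K \right)} = K d + K K = K d + K^{2} = K^{2} + K d$)
$\left(\left(G{\left(-2,-8 \right)} + 68\right) \left(-28 + \left(5 - -1\right)\right) + I{\left(-10,8 \right)}\right)^{2} = \left(\left(\left(4 - 8\right) + 68\right) \left(-28 + \left(5 - -1\right)\right) + 8 \left(8 - 10\right)\right)^{2} = \left(\left(-4 + 68\right) \left(-28 + \left(5 + 1\right)\right) + 8 \left(-2\right)\right)^{2} = \left(64 \left(-28 + 6\right) - 16\right)^{2} = \left(64 \left(-22\right) - 16\right)^{2} = \left(-1408 - 16\right)^{2} = \left(-1424\right)^{2} = 2027776$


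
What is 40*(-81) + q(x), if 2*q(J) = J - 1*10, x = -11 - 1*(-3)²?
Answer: -3255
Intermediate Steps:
x = -20 (x = -11 - 1*9 = -11 - 9 = -20)
q(J) = -5 + J/2 (q(J) = (J - 1*10)/2 = (J - 10)/2 = (-10 + J)/2 = -5 + J/2)
40*(-81) + q(x) = 40*(-81) + (-5 + (½)*(-20)) = -3240 + (-5 - 10) = -3240 - 15 = -3255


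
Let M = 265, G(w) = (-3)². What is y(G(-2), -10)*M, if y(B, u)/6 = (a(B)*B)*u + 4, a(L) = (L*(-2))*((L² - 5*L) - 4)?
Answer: 82431960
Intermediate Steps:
G(w) = 9
a(L) = -2*L*(-4 + L² - 5*L) (a(L) = (-2*L)*(-4 + L² - 5*L) = -2*L*(-4 + L² - 5*L))
y(B, u) = 24 + 12*u*B²*(4 - B² + 5*B) (y(B, u) = 6*(((2*B*(4 - B² + 5*B))*B)*u + 4) = 6*((2*B²*(4 - B² + 5*B))*u + 4) = 6*(2*u*B²*(4 - B² + 5*B) + 4) = 6*(4 + 2*u*B²*(4 - B² + 5*B)) = 24 + 12*u*B²*(4 - B² + 5*B))
y(G(-2), -10)*M = (24 + 12*(-10)*9²*(4 - 1*9² + 5*9))*265 = (24 + 12*(-10)*81*(4 - 1*81 + 45))*265 = (24 + 12*(-10)*81*(4 - 81 + 45))*265 = (24 + 12*(-10)*81*(-32))*265 = (24 + 311040)*265 = 311064*265 = 82431960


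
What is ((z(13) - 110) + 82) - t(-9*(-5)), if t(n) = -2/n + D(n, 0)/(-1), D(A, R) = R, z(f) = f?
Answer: -673/45 ≈ -14.956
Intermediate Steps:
t(n) = -2/n (t(n) = -2/n + 0/(-1) = -2/n + 0*(-1) = -2/n + 0 = -2/n)
((z(13) - 110) + 82) - t(-9*(-5)) = ((13 - 110) + 82) - (-2)/((-9*(-5))) = (-97 + 82) - (-2)/45 = -15 - (-2)/45 = -15 - 1*(-2/45) = -15 + 2/45 = -673/45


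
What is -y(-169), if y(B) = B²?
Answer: -28561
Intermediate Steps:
-y(-169) = -1*(-169)² = -1*28561 = -28561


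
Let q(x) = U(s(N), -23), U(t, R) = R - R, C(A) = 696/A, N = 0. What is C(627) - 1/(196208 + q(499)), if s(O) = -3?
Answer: 45520047/41007472 ≈ 1.1100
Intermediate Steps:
U(t, R) = 0
q(x) = 0
C(627) - 1/(196208 + q(499)) = 696/627 - 1/(196208 + 0) = 696*(1/627) - 1/196208 = 232/209 - 1*1/196208 = 232/209 - 1/196208 = 45520047/41007472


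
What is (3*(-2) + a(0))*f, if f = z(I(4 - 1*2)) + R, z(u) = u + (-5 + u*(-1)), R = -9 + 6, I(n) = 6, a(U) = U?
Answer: 48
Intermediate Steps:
R = -3
z(u) = -5 (z(u) = u + (-5 - u) = -5)
f = -8 (f = -5 - 3 = -8)
(3*(-2) + a(0))*f = (3*(-2) + 0)*(-8) = (-6 + 0)*(-8) = -6*(-8) = 48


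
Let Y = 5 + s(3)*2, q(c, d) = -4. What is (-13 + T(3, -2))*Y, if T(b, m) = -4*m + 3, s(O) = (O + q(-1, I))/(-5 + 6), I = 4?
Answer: -6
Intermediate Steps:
s(O) = -4 + O (s(O) = (O - 4)/(-5 + 6) = (-4 + O)/1 = (-4 + O)*1 = -4 + O)
T(b, m) = 3 - 4*m
Y = 3 (Y = 5 + (-4 + 3)*2 = 5 - 1*2 = 5 - 2 = 3)
(-13 + T(3, -2))*Y = (-13 + (3 - 4*(-2)))*3 = (-13 + (3 + 8))*3 = (-13 + 11)*3 = -2*3 = -6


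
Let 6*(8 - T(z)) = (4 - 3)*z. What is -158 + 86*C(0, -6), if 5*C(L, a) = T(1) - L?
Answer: -349/15 ≈ -23.267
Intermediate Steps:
T(z) = 8 - z/6 (T(z) = 8 - (4 - 3)*z/6 = 8 - z/6)
C(L, a) = 47/30 - L/5 (C(L, a) = ((8 - ⅙*1) - L)/5 = ((8 - ⅙) - L)/5 = (47/6 - L)/5 = 47/30 - L/5)
-158 + 86*C(0, -6) = -158 + 86*(47/30 - ⅕*0) = -158 + 86*(47/30 + 0) = -158 + 86*(47/30) = -158 + 2021/15 = -349/15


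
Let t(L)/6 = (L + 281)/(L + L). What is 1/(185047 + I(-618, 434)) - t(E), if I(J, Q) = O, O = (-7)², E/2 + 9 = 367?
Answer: -138405355/33132184 ≈ -4.1774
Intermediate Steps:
E = 716 (E = -18 + 2*367 = -18 + 734 = 716)
O = 49
I(J, Q) = 49
t(L) = 3*(281 + L)/L (t(L) = 6*((L + 281)/(L + L)) = 6*((281 + L)/((2*L))) = 6*((281 + L)*(1/(2*L))) = 6*((281 + L)/(2*L)) = 3*(281 + L)/L)
1/(185047 + I(-618, 434)) - t(E) = 1/(185047 + 49) - (3 + 843/716) = 1/185096 - (3 + 843*(1/716)) = 1/185096 - (3 + 843/716) = 1/185096 - 1*2991/716 = 1/185096 - 2991/716 = -138405355/33132184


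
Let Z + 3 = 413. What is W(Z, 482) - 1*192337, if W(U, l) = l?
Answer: -191855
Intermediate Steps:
Z = 410 (Z = -3 + 413 = 410)
W(Z, 482) - 1*192337 = 482 - 1*192337 = 482 - 192337 = -191855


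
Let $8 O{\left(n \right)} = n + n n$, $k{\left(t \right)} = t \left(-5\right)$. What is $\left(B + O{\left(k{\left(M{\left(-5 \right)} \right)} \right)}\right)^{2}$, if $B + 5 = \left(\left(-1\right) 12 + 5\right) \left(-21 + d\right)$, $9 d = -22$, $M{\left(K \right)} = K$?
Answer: $\frac{74874409}{1296} \approx 57773.0$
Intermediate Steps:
$d = - \frac{22}{9}$ ($d = \frac{1}{9} \left(-22\right) = - \frac{22}{9} \approx -2.4444$)
$k{\left(t \right)} = - 5 t$
$O{\left(n \right)} = \frac{n}{8} + \frac{n^{2}}{8}$ ($O{\left(n \right)} = \frac{n + n n}{8} = \frac{n + n^{2}}{8} = \frac{n}{8} + \frac{n^{2}}{8}$)
$B = \frac{1432}{9}$ ($B = -5 + \left(\left(-1\right) 12 + 5\right) \left(-21 - \frac{22}{9}\right) = -5 + \left(-12 + 5\right) \left(- \frac{211}{9}\right) = -5 - - \frac{1477}{9} = -5 + \frac{1477}{9} = \frac{1432}{9} \approx 159.11$)
$\left(B + O{\left(k{\left(M{\left(-5 \right)} \right)} \right)}\right)^{2} = \left(\frac{1432}{9} + \frac{\left(-5\right) \left(-5\right) \left(1 - -25\right)}{8}\right)^{2} = \left(\frac{1432}{9} + \frac{1}{8} \cdot 25 \left(1 + 25\right)\right)^{2} = \left(\frac{1432}{9} + \frac{1}{8} \cdot 25 \cdot 26\right)^{2} = \left(\frac{1432}{9} + \frac{325}{4}\right)^{2} = \left(\frac{8653}{36}\right)^{2} = \frac{74874409}{1296}$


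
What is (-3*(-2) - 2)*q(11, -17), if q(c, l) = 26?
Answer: 104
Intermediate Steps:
(-3*(-2) - 2)*q(11, -17) = (-3*(-2) - 2)*26 = (6 - 2)*26 = 4*26 = 104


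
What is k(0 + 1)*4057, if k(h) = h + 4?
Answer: 20285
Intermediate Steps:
k(h) = 4 + h
k(0 + 1)*4057 = (4 + (0 + 1))*4057 = (4 + 1)*4057 = 5*4057 = 20285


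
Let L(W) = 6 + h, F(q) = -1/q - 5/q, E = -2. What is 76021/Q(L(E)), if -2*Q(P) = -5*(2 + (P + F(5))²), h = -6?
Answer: 380105/43 ≈ 8839.7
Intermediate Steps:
F(q) = -6/q
L(W) = 0 (L(W) = 6 - 6 = 0)
Q(P) = 5 + 5*(-6/5 + P)²/2 (Q(P) = -(-5)*(2 + (P - 6/5)²)/2 = -(-5)*(2 + (-6/5 + P)²)/2 = -(-10 - 5*(-6/5 + P)²)/2 = 5 + 5*(-6/5 + P)²/2)
76021/Q(L(E)) = 76021/(5 + (-6 + 5*0)²/10) = 76021/(5 + (-6 + 0)²/10) = 76021/(5 + (⅒)*(-6)²) = 76021/(5 + (⅒)*36) = 76021/(5 + 18/5) = 76021/(43/5) = 76021*(5/43) = 380105/43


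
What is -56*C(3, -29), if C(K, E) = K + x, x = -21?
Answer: 1008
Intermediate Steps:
C(K, E) = -21 + K (C(K, E) = K - 21 = -21 + K)
-56*C(3, -29) = -56*(-21 + 3) = -56*(-18) = 1008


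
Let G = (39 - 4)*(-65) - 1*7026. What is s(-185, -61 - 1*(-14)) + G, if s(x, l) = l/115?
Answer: -1069662/115 ≈ -9301.4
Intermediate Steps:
s(x, l) = l/115 (s(x, l) = l*(1/115) = l/115)
G = -9301 (G = 35*(-65) - 7026 = -2275 - 7026 = -9301)
s(-185, -61 - 1*(-14)) + G = (-61 - 1*(-14))/115 - 9301 = (-61 + 14)/115 - 9301 = (1/115)*(-47) - 9301 = -47/115 - 9301 = -1069662/115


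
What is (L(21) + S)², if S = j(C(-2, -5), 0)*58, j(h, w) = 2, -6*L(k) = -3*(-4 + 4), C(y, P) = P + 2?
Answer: 13456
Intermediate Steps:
C(y, P) = 2 + P
L(k) = 0 (L(k) = -(-1)*(-4 + 4)/2 = -(-1)*0/2 = -⅙*0 = 0)
S = 116 (S = 2*58 = 116)
(L(21) + S)² = (0 + 116)² = 116² = 13456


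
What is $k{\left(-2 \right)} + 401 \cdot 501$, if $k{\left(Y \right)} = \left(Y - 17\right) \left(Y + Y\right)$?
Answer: $200977$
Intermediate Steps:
$k{\left(Y \right)} = 2 Y \left(-17 + Y\right)$ ($k{\left(Y \right)} = \left(-17 + Y\right) 2 Y = 2 Y \left(-17 + Y\right)$)
$k{\left(-2 \right)} + 401 \cdot 501 = 2 \left(-2\right) \left(-17 - 2\right) + 401 \cdot 501 = 2 \left(-2\right) \left(-19\right) + 200901 = 76 + 200901 = 200977$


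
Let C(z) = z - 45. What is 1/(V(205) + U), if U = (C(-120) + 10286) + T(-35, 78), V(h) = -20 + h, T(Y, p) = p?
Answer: 1/10384 ≈ 9.6302e-5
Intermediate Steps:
C(z) = -45 + z
U = 10199 (U = ((-45 - 120) + 10286) + 78 = (-165 + 10286) + 78 = 10121 + 78 = 10199)
1/(V(205) + U) = 1/((-20 + 205) + 10199) = 1/(185 + 10199) = 1/10384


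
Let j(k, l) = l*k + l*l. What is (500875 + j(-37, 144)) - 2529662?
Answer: -2013379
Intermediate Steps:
j(k, l) = l² + k*l (j(k, l) = k*l + l² = l² + k*l)
(500875 + j(-37, 144)) - 2529662 = (500875 + 144*(-37 + 144)) - 2529662 = (500875 + 144*107) - 2529662 = (500875 + 15408) - 2529662 = 516283 - 2529662 = -2013379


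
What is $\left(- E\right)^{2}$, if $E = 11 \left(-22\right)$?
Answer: $58564$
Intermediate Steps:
$E = -242$
$\left(- E\right)^{2} = \left(\left(-1\right) \left(-242\right)\right)^{2} = 242^{2} = 58564$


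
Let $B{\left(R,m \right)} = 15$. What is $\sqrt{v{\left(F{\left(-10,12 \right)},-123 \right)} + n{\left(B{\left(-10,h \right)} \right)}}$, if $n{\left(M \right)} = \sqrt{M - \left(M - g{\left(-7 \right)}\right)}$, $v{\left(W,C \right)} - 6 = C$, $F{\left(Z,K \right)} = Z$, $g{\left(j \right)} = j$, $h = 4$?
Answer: $\sqrt{-117 + i \sqrt{7}} \approx 0.1223 + 10.817 i$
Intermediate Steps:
$v{\left(W,C \right)} = 6 + C$
$n{\left(M \right)} = i \sqrt{7}$ ($n{\left(M \right)} = \sqrt{M - \left(7 + M\right)} = \sqrt{-7} = i \sqrt{7}$)
$\sqrt{v{\left(F{\left(-10,12 \right)},-123 \right)} + n{\left(B{\left(-10,h \right)} \right)}} = \sqrt{\left(6 - 123\right) + i \sqrt{7}} = \sqrt{-117 + i \sqrt{7}}$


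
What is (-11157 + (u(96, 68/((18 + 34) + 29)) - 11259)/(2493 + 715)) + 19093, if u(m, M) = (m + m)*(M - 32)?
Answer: 686919047/86616 ≈ 7930.6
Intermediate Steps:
u(m, M) = 2*m*(-32 + M) (u(m, M) = (2*m)*(-32 + M) = 2*m*(-32 + M))
(-11157 + (u(96, 68/((18 + 34) + 29)) - 11259)/(2493 + 715)) + 19093 = (-11157 + (2*96*(-32 + 68/((18 + 34) + 29)) - 11259)/(2493 + 715)) + 19093 = (-11157 + (2*96*(-32 + 68/(52 + 29)) - 11259)/3208) + 19093 = (-11157 + (2*96*(-32 + 68/81) - 11259)*(1/3208)) + 19093 = (-11157 + (2*96*(-2524/81) - 11259)*(1/3208)) + 19093 = (-11157 + (-161536/27 - 11259)*(1/3208)) + 19093 = (-11157 - 465529/27*1/3208) + 19093 = (-11157 - 465529/86616) + 19093 = -966840241/86616 + 19093 = 686919047/86616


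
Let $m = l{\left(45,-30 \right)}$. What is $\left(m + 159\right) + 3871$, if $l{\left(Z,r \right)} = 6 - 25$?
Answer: $4011$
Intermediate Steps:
$l{\left(Z,r \right)} = -19$
$m = -19$
$\left(m + 159\right) + 3871 = \left(-19 + 159\right) + 3871 = 140 + 3871 = 4011$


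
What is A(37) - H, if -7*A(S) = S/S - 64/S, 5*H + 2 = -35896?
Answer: 9297717/1295 ≈ 7179.7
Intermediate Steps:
H = -35898/5 (H = -⅖ + (⅕)*(-35896) = -⅖ - 35896/5 = -35898/5 ≈ -7179.6)
A(S) = -⅐ + 64/(7*S) (A(S) = -(S/S - 64/S)/7 = -(1 - 64/S)/7 = -⅐ + 64/(7*S))
A(37) - H = (⅐)*(64 - 1*37)/37 - 1*(-35898/5) = (⅐)*(1/37)*(64 - 37) + 35898/5 = (⅐)*(1/37)*27 + 35898/5 = 27/259 + 35898/5 = 9297717/1295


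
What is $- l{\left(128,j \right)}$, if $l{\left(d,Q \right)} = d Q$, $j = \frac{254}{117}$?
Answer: $- \frac{32512}{117} \approx -277.88$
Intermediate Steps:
$j = \frac{254}{117}$ ($j = 254 \cdot \frac{1}{117} = \frac{254}{117} \approx 2.1709$)
$l{\left(d,Q \right)} = Q d$
$- l{\left(128,j \right)} = - \frac{254 \cdot 128}{117} = \left(-1\right) \frac{32512}{117} = - \frac{32512}{117}$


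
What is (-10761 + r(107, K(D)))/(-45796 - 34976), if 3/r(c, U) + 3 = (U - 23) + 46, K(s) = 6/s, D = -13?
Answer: 911085/6838696 ≈ 0.13322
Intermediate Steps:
r(c, U) = 3/(20 + U) (r(c, U) = 3/(-3 + ((U - 23) + 46)) = 3/(-3 + ((-23 + U) + 46)) = 3/(-3 + (23 + U)) = 3/(20 + U))
(-10761 + r(107, K(D)))/(-45796 - 34976) = (-10761 + 3/(20 + 6/(-13)))/(-45796 - 34976) = (-10761 + 3/(20 + 6*(-1/13)))/(-80772) = (-10761 + 3/(20 - 6/13))*(-1/80772) = (-10761 + 3/(254/13))*(-1/80772) = (-10761 + 3*(13/254))*(-1/80772) = (-10761 + 39/254)*(-1/80772) = -2733255/254*(-1/80772) = 911085/6838696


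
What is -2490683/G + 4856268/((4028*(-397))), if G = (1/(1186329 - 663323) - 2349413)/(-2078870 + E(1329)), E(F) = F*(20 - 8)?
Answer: -1074307272031312112524283/491231282872699583 ≈ -2.1870e+6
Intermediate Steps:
E(F) = 12*F (E(F) = F*12 = 12*F)
G = 1228757095477/1078920583532 (G = (1/(1186329 - 663323) - 2349413)/(-2078870 + 12*1329) = (1/523006 - 2349413)/(-2078870 + 15948) = (1/523006 - 2349413)/(-2062922) = -1228757095477/523006*(-1/2062922) = 1228757095477/1078920583532 ≈ 1.1389)
-2490683/G + 4856268/((4028*(-397))) = -2490683/1228757095477/1078920583532 + 4856268/((4028*(-397))) = -2490683*1078920583532/1228757095477 + 4856268/(-1599116) = -2687249155753232356/1228757095477 + 4856268*(-1/1599116) = -2687249155753232356/1228757095477 - 1214067/399779 = -1074307272031312112524283/491231282872699583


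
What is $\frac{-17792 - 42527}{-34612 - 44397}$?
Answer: $\frac{8617}{11287} \approx 0.76344$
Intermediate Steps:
$\frac{-17792 - 42527}{-34612 - 44397} = - \frac{60319}{-79009} = \left(-60319\right) \left(- \frac{1}{79009}\right) = \frac{8617}{11287}$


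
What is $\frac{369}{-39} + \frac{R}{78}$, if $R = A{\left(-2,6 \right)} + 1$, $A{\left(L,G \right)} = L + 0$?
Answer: $- \frac{739}{78} \approx -9.4744$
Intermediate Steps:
$A{\left(L,G \right)} = L$
$R = -1$ ($R = -2 + 1 = -1$)
$\frac{369}{-39} + \frac{R}{78} = \frac{369}{-39} - \frac{1}{78} = 369 \left(- \frac{1}{39}\right) - \frac{1}{78} = - \frac{123}{13} - \frac{1}{78} = - \frac{739}{78}$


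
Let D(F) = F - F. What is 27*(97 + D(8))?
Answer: 2619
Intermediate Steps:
D(F) = 0
27*(97 + D(8)) = 27*(97 + 0) = 27*97 = 2619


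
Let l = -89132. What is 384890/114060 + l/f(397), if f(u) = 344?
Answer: -62712461/245229 ≈ -255.73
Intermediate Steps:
384890/114060 + l/f(397) = 384890/114060 - 89132/344 = 384890*(1/114060) - 89132*1/344 = 38489/11406 - 22283/86 = -62712461/245229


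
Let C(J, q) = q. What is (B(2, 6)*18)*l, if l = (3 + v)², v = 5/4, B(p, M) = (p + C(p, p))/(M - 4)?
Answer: 2601/4 ≈ 650.25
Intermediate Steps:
B(p, M) = 2*p/(-4 + M) (B(p, M) = (p + p)/(M - 4) = (2*p)/(-4 + M) = 2*p/(-4 + M))
v = 5/4 (v = 5*(¼) = 5/4 ≈ 1.2500)
l = 289/16 (l = (3 + 5/4)² = (17/4)² = 289/16 ≈ 18.063)
(B(2, 6)*18)*l = ((2*2/(-4 + 6))*18)*(289/16) = ((2*2/2)*18)*(289/16) = ((2*2*(½))*18)*(289/16) = (2*18)*(289/16) = 36*(289/16) = 2601/4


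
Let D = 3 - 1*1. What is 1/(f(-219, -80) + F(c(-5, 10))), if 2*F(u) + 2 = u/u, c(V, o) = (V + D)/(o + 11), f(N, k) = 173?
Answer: 2/345 ≈ 0.0057971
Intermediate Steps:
D = 2 (D = 3 - 1 = 2)
c(V, o) = (2 + V)/(11 + o) (c(V, o) = (V + 2)/(o + 11) = (2 + V)/(11 + o))
F(u) = -½ (F(u) = -1 + (u/u)/2 = -1 + (½)*1 = -1 + ½ = -½)
1/(f(-219, -80) + F(c(-5, 10))) = 1/(173 - ½) = 1/(345/2) = 2/345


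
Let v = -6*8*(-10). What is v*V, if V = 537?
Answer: 257760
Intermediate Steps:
v = 480 (v = -48*(-10) = 480)
v*V = 480*537 = 257760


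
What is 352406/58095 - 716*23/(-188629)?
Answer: 67430699834/10958401755 ≈ 6.1533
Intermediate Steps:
352406/58095 - 716*23/(-188629) = 352406*(1/58095) - 16468*(-1/188629) = 352406/58095 + 16468/188629 = 67430699834/10958401755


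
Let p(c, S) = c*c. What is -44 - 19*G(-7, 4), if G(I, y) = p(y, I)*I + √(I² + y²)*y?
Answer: 2084 - 76*√65 ≈ 1471.3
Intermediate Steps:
p(c, S) = c²
G(I, y) = I*y² + y*√(I² + y²) (G(I, y) = y²*I + √(I² + y²)*y = I*y² + y*√(I² + y²))
-44 - 19*G(-7, 4) = -44 - 76*(√((-7)² + 4²) - 7*4) = -44 - 76*(√(49 + 16) - 28) = -44 - 76*(√65 - 28) = -44 - 76*(-28 + √65) = -44 - 19*(-112 + 4*√65) = -44 + (2128 - 76*√65) = 2084 - 76*√65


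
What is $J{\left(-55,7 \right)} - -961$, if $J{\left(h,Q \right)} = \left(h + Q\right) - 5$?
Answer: $908$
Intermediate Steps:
$J{\left(h,Q \right)} = -5 + Q + h$ ($J{\left(h,Q \right)} = \left(Q + h\right) - 5 = -5 + Q + h$)
$J{\left(-55,7 \right)} - -961 = \left(-5 + 7 - 55\right) - -961 = -53 + 961 = 908$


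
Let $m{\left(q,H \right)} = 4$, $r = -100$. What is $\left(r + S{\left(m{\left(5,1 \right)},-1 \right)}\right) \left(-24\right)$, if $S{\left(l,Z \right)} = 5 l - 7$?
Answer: $2088$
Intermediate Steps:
$S{\left(l,Z \right)} = -7 + 5 l$
$\left(r + S{\left(m{\left(5,1 \right)},-1 \right)}\right) \left(-24\right) = \left(-100 + \left(-7 + 5 \cdot 4\right)\right) \left(-24\right) = \left(-100 + \left(-7 + 20\right)\right) \left(-24\right) = \left(-100 + 13\right) \left(-24\right) = \left(-87\right) \left(-24\right) = 2088$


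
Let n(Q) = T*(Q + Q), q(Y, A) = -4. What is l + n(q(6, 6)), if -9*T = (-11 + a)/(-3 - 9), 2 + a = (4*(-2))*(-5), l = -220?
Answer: -222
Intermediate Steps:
a = 38 (a = -2 + (4*(-2))*(-5) = -2 - 8*(-5) = -2 + 40 = 38)
T = ¼ (T = -(-11 + 38)/(9*(-3 - 9)) = -3/(-12) = -3*(-1)/12 = -⅑*(-9/4) = ¼ ≈ 0.25000)
n(Q) = Q/2 (n(Q) = (Q + Q)/4 = (2*Q)/4 = Q/2)
l + n(q(6, 6)) = -220 + (½)*(-4) = -220 - 2 = -222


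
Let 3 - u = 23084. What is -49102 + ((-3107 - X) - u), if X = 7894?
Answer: -37022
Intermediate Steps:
u = -23081 (u = 3 - 1*23084 = 3 - 23084 = -23081)
-49102 + ((-3107 - X) - u) = -49102 + ((-3107 - 1*7894) - 1*(-23081)) = -49102 + ((-3107 - 7894) + 23081) = -49102 + (-11001 + 23081) = -49102 + 12080 = -37022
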